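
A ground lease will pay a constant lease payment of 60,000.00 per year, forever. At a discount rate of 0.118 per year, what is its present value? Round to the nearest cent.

Level perpetuity: PV = C / r = 60,000.00 / 0.118 = 508,474.58

508474.58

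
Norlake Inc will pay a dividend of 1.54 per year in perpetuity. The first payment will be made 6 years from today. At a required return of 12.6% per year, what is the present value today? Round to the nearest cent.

6.75

Value at end of year 5: C / r = 1.54 / 0.126 = 12.2222
Discount to today: PV = 12.2222 / (1 + 0.126)^5 = 12.2222 / 1.810056 = 6.75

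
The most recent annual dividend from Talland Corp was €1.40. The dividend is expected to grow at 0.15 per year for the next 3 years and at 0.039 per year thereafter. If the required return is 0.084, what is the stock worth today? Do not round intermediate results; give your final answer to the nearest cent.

€43.33

D_1 = 1.61000
D_2 = 1.85150
D_3 = 2.12922
Terminal value at year 3: TV = D_3×(1+g_2)/(r−g_2) = 2.21226/0.045 = 49.16144
P_0 = D_1/(1+r)^1 + D_2/(1+r)^2 + D_3/(1+r)^3 + TV/(1+r)^3
    = 1.48524 + 1.57567 + 1.67161 + 38.59551 = 43.32802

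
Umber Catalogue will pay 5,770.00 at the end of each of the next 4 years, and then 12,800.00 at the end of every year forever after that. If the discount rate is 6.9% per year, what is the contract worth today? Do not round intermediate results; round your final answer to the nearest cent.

PV of 4-year annuity: 5,770.00 × [1 − (1+0.069)^−4] / 0.069 = 19588.41138
Perpetuity value at year 4: 12,800.00 / 0.069 = 185507.24638
PV of perpetuity: 185507.24638 / (1+0.069)^4 = 142052.88490
Total PV = 19588.41138 + 142052.88490 = 161641.29628

161641.30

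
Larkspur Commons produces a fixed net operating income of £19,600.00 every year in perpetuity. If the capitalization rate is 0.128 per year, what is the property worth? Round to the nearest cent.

Level perpetuity: PV = C / r = £19,600.00 / 0.128 = £153,125.00

£153125.00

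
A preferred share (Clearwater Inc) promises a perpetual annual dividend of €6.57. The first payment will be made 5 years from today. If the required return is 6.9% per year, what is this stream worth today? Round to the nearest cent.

Value at end of year 4: C / r = €6.57 / 0.069 = €95.2174
Discount to today: PV = €95.2174 / (1 + 0.069)^4 = €95.2174 / 1.305903 = €72.91

€72.91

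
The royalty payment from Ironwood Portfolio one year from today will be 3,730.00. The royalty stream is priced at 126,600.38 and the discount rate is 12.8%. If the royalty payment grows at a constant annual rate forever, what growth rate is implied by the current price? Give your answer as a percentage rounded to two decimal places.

9.85%

P = D₁/(r−g) ⇒ g = r − D₁/P = 0.128 − 3,730.00/126,600.38 = 0.098537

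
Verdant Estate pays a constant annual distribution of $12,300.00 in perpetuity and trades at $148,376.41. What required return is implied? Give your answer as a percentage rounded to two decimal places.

P = C/r ⇒ r = C/P = $12,300.00/$148,376.41 = 0.082897

8.29%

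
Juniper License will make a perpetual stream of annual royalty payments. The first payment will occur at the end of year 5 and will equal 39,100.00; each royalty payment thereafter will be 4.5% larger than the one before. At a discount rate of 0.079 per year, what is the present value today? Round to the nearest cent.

Value at end of year 4: C₁ / (r − g) = 39,100.00 / (0.079 − 0.045) = 1,150,000.0000
Discount to today: PV = 1,150,000.0000 / (1 + 0.079)^4 = 1,150,000.0000 / 1.355457 = 848,422.27

848422.27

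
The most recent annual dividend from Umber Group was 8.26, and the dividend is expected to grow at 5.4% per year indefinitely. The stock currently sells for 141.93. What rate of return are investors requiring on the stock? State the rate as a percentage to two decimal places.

D₁ = 8.26 × 1.054 = 8.7060
P = D₁/(r − g) ⇒ r = D₁/P + g = 8.7060/141.93 + 0.054 = 0.061340 + 0.054 = 0.115340

11.53%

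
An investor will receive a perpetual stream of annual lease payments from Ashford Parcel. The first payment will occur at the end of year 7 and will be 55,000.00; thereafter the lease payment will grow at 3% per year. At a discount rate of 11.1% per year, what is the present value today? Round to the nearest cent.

Value at end of year 6: C₁ / (r − g) = 55,000.00 / (0.111 − 0.03) = 679,012.3457
Discount to today: PV = 679,012.3457 / (1 + 0.111)^6 = 679,012.3457 / 1.880548 = 361,071.59

361071.59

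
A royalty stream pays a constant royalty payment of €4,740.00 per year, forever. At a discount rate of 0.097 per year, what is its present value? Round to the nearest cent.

€48865.98

Level perpetuity: PV = C / r = €4,740.00 / 0.097 = €48,865.98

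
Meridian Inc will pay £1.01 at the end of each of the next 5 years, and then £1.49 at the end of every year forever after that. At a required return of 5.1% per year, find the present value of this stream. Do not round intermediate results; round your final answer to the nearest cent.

£27.14

PV of 5-year annuity: £1.01 × [1 − (1+0.051)^−5] / 0.051 = 4.36071
Perpetuity value at year 5: £1.49 / 0.051 = 29.21569
PV of perpetuity: 29.21569 / (1+0.051)^5 = 22.78256
Total PV = 4.36071 + 22.78256 = 27.14327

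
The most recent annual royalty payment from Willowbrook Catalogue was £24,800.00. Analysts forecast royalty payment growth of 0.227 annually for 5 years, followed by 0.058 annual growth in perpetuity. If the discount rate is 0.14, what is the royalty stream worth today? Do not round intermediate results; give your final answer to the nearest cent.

D_1 = 30429.60000
D_2 = 37337.11920
D_3 = 45812.64526
D_4 = 56212.11573
D_5 = 68972.26600
Terminal value at year 5: TV = D_5×(1+g_2)/(r−g_2) = 72972.65743/0.082 = 889910.45648
P_0 = D_1/(1+r)^1 + D_2/(1+r)^2 + D_3/(1+r)^3 + D_4/(1+r)^4 + D_5/(1+r)^5 + TV/(1+r)^5
    = 26692.63158 + 28729.70083 + 30922.23063 + 33282.08507 + 35822.03367 + 462191.60518 = 617640.28697

£617640.29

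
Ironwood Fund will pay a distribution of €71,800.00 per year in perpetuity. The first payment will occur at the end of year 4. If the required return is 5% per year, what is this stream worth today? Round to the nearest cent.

Value at end of year 3: C / r = €71,800.00 / 0.05 = €1,436,000.0000
Discount to today: PV = €1,436,000.0000 / (1 + 0.05)^3 = €1,436,000.0000 / 1.157625 = €1,240,470.79

€1240470.79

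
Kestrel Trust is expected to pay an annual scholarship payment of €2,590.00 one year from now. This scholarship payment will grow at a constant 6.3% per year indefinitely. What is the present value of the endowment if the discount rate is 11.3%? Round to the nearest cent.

Growing perpetuity: P = D₁ / (r − g) = €2,590.0000 / (0.113 − 0.063) = €51,800.00

€51800.00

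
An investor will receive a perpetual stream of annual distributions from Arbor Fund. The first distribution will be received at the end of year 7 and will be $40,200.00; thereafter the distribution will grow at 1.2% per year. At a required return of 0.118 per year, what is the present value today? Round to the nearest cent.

Value at end of year 6: C₁ / (r − g) = $40,200.00 / (0.118 − 0.012) = $379,245.2830
Discount to today: PV = $379,245.2830 / (1 + 0.118)^6 = $379,245.2830 / 1.952769 = $194,209.01

$194209.01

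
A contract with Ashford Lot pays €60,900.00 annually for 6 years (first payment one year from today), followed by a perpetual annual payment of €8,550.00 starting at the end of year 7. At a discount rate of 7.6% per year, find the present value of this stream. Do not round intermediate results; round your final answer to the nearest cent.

€357472.70

PV of 6-year annuity: €60,900.00 × [1 − (1+0.076)^−6] / 0.076 = 284982.56394
Perpetuity value at year 6: €8,550.00 / 0.076 = 112500.00000
PV of perpetuity: 112500.00000 / (1+0.076)^6 = 72490.13265
Total PV = 284982.56394 + 72490.13265 = 357472.69659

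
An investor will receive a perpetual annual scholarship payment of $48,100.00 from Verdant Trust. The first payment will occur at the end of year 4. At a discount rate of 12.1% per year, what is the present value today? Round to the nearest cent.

$282190.81

Value at end of year 3: C / r = $48,100.00 / 0.121 = $397,520.6612
Discount to today: PV = $397,520.6612 / (1 + 0.121)^3 = $397,520.6612 / 1.408695 = $282,190.81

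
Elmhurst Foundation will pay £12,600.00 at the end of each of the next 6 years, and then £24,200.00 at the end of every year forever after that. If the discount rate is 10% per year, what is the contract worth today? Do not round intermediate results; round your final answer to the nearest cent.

£191478.98

PV of 6-year annuity: £12,600.00 × [1 − (1+0.1)^−6] / 0.1 = 54876.28481
Perpetuity value at year 6: £24,200.00 / 0.1 = 242000.00000
PV of perpetuity: 242000.00000 / (1+0.1)^6 = 136602.69107
Total PV = 54876.28481 + 136602.69107 = 191478.97589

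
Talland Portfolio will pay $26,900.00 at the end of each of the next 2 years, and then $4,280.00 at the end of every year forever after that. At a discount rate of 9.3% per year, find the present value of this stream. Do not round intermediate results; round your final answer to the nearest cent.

PV of 2-year annuity: $26,900.00 × [1 − (1+0.093)^−2] / 0.093 = 47128.23599
Perpetuity value at year 2: $4,280.00 / 0.093 = 46021.50538
PV of perpetuity: 46021.50538 / (1+0.093)^2 = 38523.03511
Total PV = 47128.23599 + 38523.03511 = 85651.27111

$85651.27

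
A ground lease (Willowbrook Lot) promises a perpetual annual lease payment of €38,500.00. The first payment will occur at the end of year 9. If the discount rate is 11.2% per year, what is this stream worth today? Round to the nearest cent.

€147029.48

Value at end of year 8: C / r = €38,500.00 / 0.112 = €343,750.0000
Discount to today: PV = €343,750.0000 / (1 + 0.112)^8 = €343,750.0000 / 2.337967 = €147,029.48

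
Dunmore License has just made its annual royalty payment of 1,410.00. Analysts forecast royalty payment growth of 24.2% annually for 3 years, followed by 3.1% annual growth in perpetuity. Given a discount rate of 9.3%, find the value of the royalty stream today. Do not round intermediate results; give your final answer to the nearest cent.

39894.20

D_1 = 1751.22000
D_2 = 2175.01524
D_3 = 2701.36893
Terminal value at year 3: TV = D_3×(1+g_2)/(r−g_2) = 2785.11136/0.062 = 44921.15105
P_0 = D_1/(1+r)^1 + D_2/(1+r)^2 + D_3/(1+r)^3 + TV/(1+r)^3
    = 1602.21409 + 1820.63120 + 2068.82337 + 34402.53062 = 39894.19929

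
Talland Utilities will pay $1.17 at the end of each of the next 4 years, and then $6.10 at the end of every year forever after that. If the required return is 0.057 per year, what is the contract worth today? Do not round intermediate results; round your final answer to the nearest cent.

$89.82

PV of 4-year annuity: $1.17 × [1 − (1+0.057)^−4] / 0.057 = 4.08218
Perpetuity value at year 4: $6.10 / 0.057 = 107.01754
PV of perpetuity: 107.01754 / (1+0.057)^4 = 85.73438
Total PV = 4.08218 + 85.73438 = 89.81656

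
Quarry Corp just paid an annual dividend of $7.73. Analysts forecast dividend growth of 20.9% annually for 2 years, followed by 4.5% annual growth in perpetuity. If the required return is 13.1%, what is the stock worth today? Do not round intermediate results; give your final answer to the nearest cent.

D_1 = 9.34557
D_2 = 11.29879
Terminal value at year 2: TV = D_2×(1+g_2)/(r−g_2) = 11.80724/0.086 = 137.29349
P_0 = D_1/(1+r)^1 + D_2/(1+r)^2 + TV/(1+r)^2
    = 8.26310 + 8.83297 + 107.33089 = 124.42696

$124.43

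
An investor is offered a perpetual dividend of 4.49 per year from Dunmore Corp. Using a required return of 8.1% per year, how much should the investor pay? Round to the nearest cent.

Level perpetuity: PV = C / r = 4.49 / 0.081 = 55.43

55.43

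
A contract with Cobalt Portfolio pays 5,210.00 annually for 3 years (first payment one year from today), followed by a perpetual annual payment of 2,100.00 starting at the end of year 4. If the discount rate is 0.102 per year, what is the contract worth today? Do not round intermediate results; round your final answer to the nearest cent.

28295.19

PV of 3-year annuity: 5,210.00 × [1 − (1+0.102)^−3] / 0.102 = 12911.01453
Perpetuity value at year 3: 2,100.00 / 0.102 = 20588.23529
PV of perpetuity: 20588.23529 / (1+0.102)^3 = 15384.17953
Total PV = 12911.01453 + 15384.17953 = 28295.19407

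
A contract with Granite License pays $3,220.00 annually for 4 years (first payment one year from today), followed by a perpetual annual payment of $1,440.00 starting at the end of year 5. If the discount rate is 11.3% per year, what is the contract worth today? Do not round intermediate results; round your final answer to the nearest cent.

$18230.53

PV of 4-year annuity: $3,220.00 × [1 − (1+0.113)^−4] / 0.113 = 9926.22228
Perpetuity value at year 4: $1,440.00 / 0.113 = 12743.36283
PV of perpetuity: 12743.36283 / (1+0.113)^4 = 8304.30691
Total PV = 9926.22228 + 8304.30691 = 18230.52918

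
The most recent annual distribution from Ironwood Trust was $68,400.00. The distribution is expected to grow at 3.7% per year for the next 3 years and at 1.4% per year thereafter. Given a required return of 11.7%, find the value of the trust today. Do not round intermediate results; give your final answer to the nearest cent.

$715992.72

D_1 = 70930.80000
D_2 = 73555.23960
D_3 = 76276.78347
Terminal value at year 3: TV = D_3×(1+g_2)/(r−g_2) = 77344.65843/0.103 = 750919.01392
P_0 = D_1/(1+r)^1 + D_2/(1+r)^2 + D_3/(1+r)^3 + TV/(1+r)^3
    = 63501.16383 + 58953.18433 + 54730.93299 + 538807.43737 = 715992.71852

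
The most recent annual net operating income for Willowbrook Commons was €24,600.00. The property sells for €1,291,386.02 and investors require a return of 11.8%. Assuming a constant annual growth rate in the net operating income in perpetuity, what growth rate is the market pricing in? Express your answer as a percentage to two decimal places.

P = D₀(1+g)/(r−g) ⇒ P(r−g) = D₀(1+g) ⇒ g(P+D₀) = P·r − D₀
g = (P·r − D₀)/(P + D₀) = (€1,291,386.02×0.118 − €24,600.00) / (€1,291,386.02 + €24,600.00) = 0.097101

9.71%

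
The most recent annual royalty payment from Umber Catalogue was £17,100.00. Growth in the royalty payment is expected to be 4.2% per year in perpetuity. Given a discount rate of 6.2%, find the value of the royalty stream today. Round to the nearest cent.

£890910.00

D₁ = D₀ × (1 + g) = £17,100.00 × 1.042 = £17,818.2000
Growing perpetuity: P = D₁ / (r − g) = £17,818.2000 / (0.062 − 0.042) = £890,910.00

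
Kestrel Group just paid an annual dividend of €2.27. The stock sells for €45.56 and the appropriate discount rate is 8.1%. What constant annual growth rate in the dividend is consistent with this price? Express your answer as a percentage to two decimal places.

2.97%

P = D₀(1+g)/(r−g) ⇒ P(r−g) = D₀(1+g) ⇒ g(P+D₀) = P·r − D₀
g = (P·r − D₀)/(P + D₀) = (€45.56×0.081 − €2.27) / (€45.56 + €2.27) = 0.029696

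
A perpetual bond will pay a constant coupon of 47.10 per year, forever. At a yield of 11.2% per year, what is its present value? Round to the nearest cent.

Level perpetuity: PV = C / r = 47.10 / 0.112 = 420.54

420.54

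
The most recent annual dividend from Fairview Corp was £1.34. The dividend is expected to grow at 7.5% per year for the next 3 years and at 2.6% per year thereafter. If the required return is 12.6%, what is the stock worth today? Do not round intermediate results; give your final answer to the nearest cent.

D_1 = 1.44050
D_2 = 1.54854
D_3 = 1.66468
Terminal value at year 3: TV = D_3×(1+g_2)/(r−g_2) = 1.70796/0.1 = 17.07959
P_0 = D_1/(1+r)^1 + D_2/(1+r)^2 + D_3/(1+r)^3 + TV/(1+r)^3
    = 1.27931 + 1.22136 + 1.16604 + 11.96361 = 15.63033

£15.63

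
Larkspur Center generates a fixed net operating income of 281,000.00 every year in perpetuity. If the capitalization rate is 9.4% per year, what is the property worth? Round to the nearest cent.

Level perpetuity: PV = C / r = 281,000.00 / 0.094 = 2,989,361.70

2989361.70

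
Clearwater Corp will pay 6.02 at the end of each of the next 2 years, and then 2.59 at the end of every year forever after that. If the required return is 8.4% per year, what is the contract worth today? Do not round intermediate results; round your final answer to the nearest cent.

PV of 2-year annuity: 6.02 × [1 − (1+0.084)^−2] / 0.084 = 10.67667
Perpetuity value at year 2: 2.59 / 0.084 = 30.83333
PV of perpetuity: 30.83333 / (1+0.084)^2 = 26.23988
Total PV = 10.67667 + 26.23988 = 36.91655

36.92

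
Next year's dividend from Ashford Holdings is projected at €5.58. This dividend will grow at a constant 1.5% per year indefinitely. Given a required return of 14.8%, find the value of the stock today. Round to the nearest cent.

€41.95

Growing perpetuity: P = D₁ / (r − g) = €5.5800 / (0.148 − 0.015) = €41.95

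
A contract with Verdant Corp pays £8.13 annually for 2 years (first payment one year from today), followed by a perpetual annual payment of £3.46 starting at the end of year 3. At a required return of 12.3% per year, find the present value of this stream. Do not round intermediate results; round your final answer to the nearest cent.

PV of 2-year annuity: £8.13 × [1 − (1+0.123)^−2] / 0.123 = 13.68614
Perpetuity value at year 2: £3.46 / 0.123 = 28.13008
PV of perpetuity: 28.13008 / (1+0.123)^2 = 22.30547
Total PV = 13.68614 + 22.30547 = 35.99162

£35.99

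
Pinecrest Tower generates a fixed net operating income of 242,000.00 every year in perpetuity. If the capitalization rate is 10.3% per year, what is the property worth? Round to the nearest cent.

Level perpetuity: PV = C / r = 242,000.00 / 0.103 = 2,349,514.56

2349514.56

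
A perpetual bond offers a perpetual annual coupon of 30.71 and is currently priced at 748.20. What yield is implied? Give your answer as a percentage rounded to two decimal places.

P = C/r ⇒ r = C/P = 30.71/748.20 = 0.041045

4.10%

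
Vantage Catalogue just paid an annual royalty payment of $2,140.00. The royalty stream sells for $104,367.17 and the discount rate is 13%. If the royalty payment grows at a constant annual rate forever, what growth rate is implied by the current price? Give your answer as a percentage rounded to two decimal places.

10.73%

P = D₀(1+g)/(r−g) ⇒ P(r−g) = D₀(1+g) ⇒ g(P+D₀) = P·r − D₀
g = (P·r − D₀)/(P + D₀) = ($104,367.17×0.13 − $2,140.00) / ($104,367.17 + $2,140.00) = 0.107295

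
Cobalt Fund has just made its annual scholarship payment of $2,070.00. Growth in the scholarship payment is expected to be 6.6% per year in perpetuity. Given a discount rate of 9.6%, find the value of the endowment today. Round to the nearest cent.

D₁ = D₀ × (1 + g) = $2,070.00 × 1.066 = $2,206.6200
Growing perpetuity: P = D₁ / (r − g) = $2,206.6200 / (0.096 − 0.066) = $73,554.00

$73554.00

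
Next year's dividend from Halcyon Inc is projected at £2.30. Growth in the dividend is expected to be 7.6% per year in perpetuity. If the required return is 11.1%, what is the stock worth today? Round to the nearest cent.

£65.71

Growing perpetuity: P = D₁ / (r − g) = £2.3000 / (0.111 − 0.076) = £65.71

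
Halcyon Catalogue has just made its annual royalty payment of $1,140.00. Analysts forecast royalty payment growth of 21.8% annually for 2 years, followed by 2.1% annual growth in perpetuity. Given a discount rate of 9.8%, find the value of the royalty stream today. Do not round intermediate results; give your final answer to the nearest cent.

$21268.11

D_1 = 1388.52000
D_2 = 1691.21736
Terminal value at year 2: TV = D_2×(1+g_2)/(r−g_2) = 1726.73292/0.077 = 22425.10292
P_0 = D_1/(1+r)^1 + D_2/(1+r)^2 + TV/(1+r)^2
    = 1264.59016 + 1402.79674 + 18600.72040 = 21268.10730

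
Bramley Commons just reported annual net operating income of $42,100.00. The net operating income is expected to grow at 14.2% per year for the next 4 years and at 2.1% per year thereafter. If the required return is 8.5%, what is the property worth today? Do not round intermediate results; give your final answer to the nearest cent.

D_1 = 48078.20000
D_2 = 54905.30440
D_3 = 62701.85762
D_4 = 71605.52141
Terminal value at year 4: TV = D_4×(1+g_2)/(r−g_2) = 73109.23736/0.064 = 1142331.83370
P_0 = D_1/(1+r)^1 + D_2/(1+r)^2 + D_3/(1+r)^3 + D_4/(1+r)^4 + TV/(1+r)^4
    = 44311.70507 + 46639.60110 + 49089.79212 + 51668.70286 + 824277.27530 = 1015987.07645

$1015987.08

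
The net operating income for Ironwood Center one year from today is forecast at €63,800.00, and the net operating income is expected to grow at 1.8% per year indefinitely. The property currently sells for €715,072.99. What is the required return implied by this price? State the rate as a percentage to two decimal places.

P = D₁/(r − g) ⇒ r = D₁/P + g = €63,800.0000/€715,072.99 + 0.018 = 0.089222 + 0.018 = 0.107222

10.72%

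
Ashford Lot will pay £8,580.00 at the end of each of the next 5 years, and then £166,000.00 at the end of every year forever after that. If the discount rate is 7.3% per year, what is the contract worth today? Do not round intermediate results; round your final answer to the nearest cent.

PV of 5-year annuity: £8,580.00 × [1 − (1+0.073)^−5] / 0.073 = 34898.90666
Perpetuity value at year 5: £166,000.00 / 0.073 = 2273972.60274
PV of perpetuity: 2273972.60274 / (1+0.073)^5 = 1598772.31080
Total PV = 34898.90666 + 1598772.31080 = 1633671.21745

£1633671.22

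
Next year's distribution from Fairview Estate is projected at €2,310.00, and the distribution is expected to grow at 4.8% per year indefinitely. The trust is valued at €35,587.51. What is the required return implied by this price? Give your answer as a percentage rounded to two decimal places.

P = D₁/(r − g) ⇒ r = D₁/P + g = €2,310.0000/€35,587.51 + 0.048 = 0.064910 + 0.048 = 0.112910

11.29%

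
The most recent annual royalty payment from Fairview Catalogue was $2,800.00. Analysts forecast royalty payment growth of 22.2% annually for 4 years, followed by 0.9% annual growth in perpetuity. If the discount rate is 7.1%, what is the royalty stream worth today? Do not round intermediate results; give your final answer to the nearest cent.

$92974.36

D_1 = 3421.60000
D_2 = 4181.19520
D_3 = 5109.42053
D_4 = 6243.71189
Terminal value at year 4: TV = D_4×(1+g_2)/(r−g_2) = 6299.90530/0.062 = 101611.37581
P_0 = D_1/(1+r)^1 + D_2/(1+r)^2 + D_3/(1+r)^3 + D_4/(1+r)^4 + TV/(1+r)^4
    = 3194.77124 + 3645.20117 + 4159.13710 + 4745.53271 + 77229.71788 = 92974.36011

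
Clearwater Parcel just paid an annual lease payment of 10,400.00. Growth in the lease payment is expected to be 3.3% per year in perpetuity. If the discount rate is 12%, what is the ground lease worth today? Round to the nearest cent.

123485.06

D₁ = D₀ × (1 + g) = 10,400.00 × 1.033 = 10,743.2000
Growing perpetuity: P = D₁ / (r − g) = 10,743.2000 / (0.12 − 0.033) = 123,485.06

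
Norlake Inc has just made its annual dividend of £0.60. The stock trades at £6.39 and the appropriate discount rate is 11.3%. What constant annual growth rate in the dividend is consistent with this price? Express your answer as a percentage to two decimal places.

1.75%

P = D₀(1+g)/(r−g) ⇒ P(r−g) = D₀(1+g) ⇒ g(P+D₀) = P·r − D₀
g = (P·r − D₀)/(P + D₀) = (£6.39×0.113 − £0.60) / (£6.39 + £0.60) = 0.017464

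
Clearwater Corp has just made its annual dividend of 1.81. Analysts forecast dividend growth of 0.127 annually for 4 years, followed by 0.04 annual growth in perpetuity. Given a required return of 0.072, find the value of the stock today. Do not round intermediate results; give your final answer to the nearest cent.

D_1 = 2.03987
D_2 = 2.29893
D_3 = 2.59090
D_4 = 2.91994
Terminal value at year 4: TV = D_4×(1+g_2)/(r−g_2) = 3.03674/0.032 = 94.89812
P_0 = D_1/(1+r)^1 + D_2/(1+r)^2 + D_3/(1+r)^3 + D_4/(1+r)^4 + TV/(1+r)^4
    = 1.90286 + 2.00049 + 2.10313 + 2.21103 + 71.85855 = 80.07607

80.08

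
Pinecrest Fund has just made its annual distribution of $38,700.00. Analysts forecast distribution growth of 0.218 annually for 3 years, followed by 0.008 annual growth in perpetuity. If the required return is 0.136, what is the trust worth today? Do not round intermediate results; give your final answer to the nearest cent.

$509319.07

D_1 = 47136.60000
D_2 = 57412.37880
D_3 = 69928.27738
Terminal value at year 3: TV = D_3×(1+g_2)/(r−g_2) = 70487.70360/0.128 = 550685.18435
P_0 = D_1/(1+r)^1 + D_2/(1+r)^2 + D_3/(1+r)^3 + TV/(1+r)^3
    = 41493.48592 + 44488.61430 + 47699.94033 + 375637.03012 = 509319.07067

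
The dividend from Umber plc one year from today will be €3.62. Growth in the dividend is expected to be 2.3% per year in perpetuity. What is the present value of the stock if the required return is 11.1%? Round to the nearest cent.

Growing perpetuity: P = D₁ / (r − g) = €3.6200 / (0.111 − 0.023) = €41.14

€41.14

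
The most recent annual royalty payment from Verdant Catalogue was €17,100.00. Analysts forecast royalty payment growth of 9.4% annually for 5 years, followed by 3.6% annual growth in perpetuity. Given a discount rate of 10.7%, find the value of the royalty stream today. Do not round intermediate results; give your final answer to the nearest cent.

€317739.27

D_1 = 18707.40000
D_2 = 20465.89560
D_3 = 22389.68979
D_4 = 24494.32063
D_5 = 26796.78677
Terminal value at year 5: TV = D_5×(1+g_2)/(r−g_2) = 27761.47109/0.071 = 391006.63505
P_0 = D_1/(1+r)^1 + D_2/(1+r)^2 + D_3/(1+r)^3 + D_4/(1+r)^4 + D_5/(1+r)^5 + TV/(1+r)^5
    = 16899.18699 + 16700.73222 + 16504.60799 + 16310.78694 + 16119.24202 + 235204.71454 = 317739.27072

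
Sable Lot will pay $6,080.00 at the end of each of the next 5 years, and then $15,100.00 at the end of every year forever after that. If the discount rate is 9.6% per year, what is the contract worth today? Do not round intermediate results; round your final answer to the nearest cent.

$122746.48

PV of 5-year annuity: $6,080.00 × [1 − (1+0.096)^−5] / 0.096 = 23285.44923
Perpetuity value at year 5: $15,100.00 / 0.096 = 157291.66667
PV of perpetuity: 157291.66667 / (1+0.096)^5 = 99461.02797
Total PV = 23285.44923 + 99461.02797 = 122746.47719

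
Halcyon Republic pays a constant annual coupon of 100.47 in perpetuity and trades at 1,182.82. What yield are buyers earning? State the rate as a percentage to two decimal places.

8.49%

P = C/r ⇒ r = C/P = 100.47/1,182.82 = 0.084941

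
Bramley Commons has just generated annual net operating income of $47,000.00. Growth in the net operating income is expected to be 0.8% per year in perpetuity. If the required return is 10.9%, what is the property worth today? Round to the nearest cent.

$469069.31

D₁ = D₀ × (1 + g) = $47,000.00 × 1.008 = $47,376.0000
Growing perpetuity: P = D₁ / (r − g) = $47,376.0000 / (0.109 − 0.008) = $469,069.31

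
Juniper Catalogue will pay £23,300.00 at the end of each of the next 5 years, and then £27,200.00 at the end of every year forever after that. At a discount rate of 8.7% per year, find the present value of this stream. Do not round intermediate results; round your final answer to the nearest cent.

PV of 5-year annuity: £23,300.00 × [1 − (1+0.087)^−5] / 0.087 = 91338.75242
Perpetuity value at year 5: £27,200.00 / 0.087 = 312643.67816
PV of perpetuity: 312643.67816 / (1+0.087)^5 = 206016.46503
Total PV = 91338.75242 + 206016.46503 = 297355.21745

£297355.22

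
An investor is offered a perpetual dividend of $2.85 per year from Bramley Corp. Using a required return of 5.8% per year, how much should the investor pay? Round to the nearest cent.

Level perpetuity: PV = C / r = $2.85 / 0.058 = $49.14

$49.14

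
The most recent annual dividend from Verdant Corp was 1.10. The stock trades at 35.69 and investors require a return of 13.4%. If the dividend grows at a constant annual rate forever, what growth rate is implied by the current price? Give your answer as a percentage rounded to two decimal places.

P = D₀(1+g)/(r−g) ⇒ P(r−g) = D₀(1+g) ⇒ g(P+D₀) = P·r − D₀
g = (P·r − D₀)/(P + D₀) = (35.69×0.134 − 1.10) / (35.69 + 1.10) = 0.100094

10.01%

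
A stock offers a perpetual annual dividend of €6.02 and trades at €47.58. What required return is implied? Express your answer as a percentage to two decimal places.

12.65%

P = C/r ⇒ r = C/P = €6.02/€47.58 = 0.126524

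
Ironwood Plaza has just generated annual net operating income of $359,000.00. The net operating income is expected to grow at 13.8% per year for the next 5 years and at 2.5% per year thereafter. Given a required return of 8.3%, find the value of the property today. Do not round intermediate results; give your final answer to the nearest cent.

$10215258.52

D_1 = 408542.00000
D_2 = 464920.79600
D_3 = 529079.86585
D_4 = 602092.88734
D_5 = 685181.70579
Terminal value at year 5: TV = D_5×(1+g_2)/(r−g_2) = 702311.24843/0.058 = 12108814.62814
P_0 = D_1/(1+r)^1 + D_2/(1+r)^2 + D_3/(1+r)^3 + D_4/(1+r)^4 + D_5/(1+r)^5 + TV/(1+r)^5
    = 377231.76362 + 396389.42475 + 416520.00495 + 437672.91379 + 459900.07007 + 8127544.34183 = 10215258.51901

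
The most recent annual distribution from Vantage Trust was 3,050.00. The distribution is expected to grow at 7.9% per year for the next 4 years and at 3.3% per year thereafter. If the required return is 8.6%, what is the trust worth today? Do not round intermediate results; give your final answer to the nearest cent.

69932.97

D_1 = 3290.95000
D_2 = 3550.93505
D_3 = 3831.45892
D_4 = 4134.14417
Terminal value at year 4: TV = D_4×(1+g_2)/(r−g_2) = 4270.57093/0.053 = 80576.81002
P_0 = D_1/(1+r)^1 + D_2/(1+r)^2 + D_3/(1+r)^3 + D_4/(1+r)^4 + TV/(1+r)^4
    = 3030.34070 + 3010.80812 + 2991.40143 + 2972.11984 + 57928.29805 = 69932.96814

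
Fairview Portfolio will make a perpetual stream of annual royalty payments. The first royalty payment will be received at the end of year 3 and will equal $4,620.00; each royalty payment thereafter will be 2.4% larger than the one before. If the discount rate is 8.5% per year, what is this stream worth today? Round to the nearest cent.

Value at end of year 2: C₁ / (r − g) = $4,620.00 / (0.085 − 0.024) = $75,737.7049
Discount to today: PV = $75,737.7049 / (1 + 0.085)^2 = $75,737.7049 / 1.177225 = $64,335.79

$64335.79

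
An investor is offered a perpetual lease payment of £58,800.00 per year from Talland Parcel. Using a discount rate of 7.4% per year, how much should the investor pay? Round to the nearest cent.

Level perpetuity: PV = C / r = £58,800.00 / 0.074 = £794,594.59

£794594.59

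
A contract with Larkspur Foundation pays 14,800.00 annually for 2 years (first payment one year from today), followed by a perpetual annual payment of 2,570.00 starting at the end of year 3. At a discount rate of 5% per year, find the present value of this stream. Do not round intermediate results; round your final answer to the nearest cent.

PV of 2-year annuity: 14,800.00 × [1 − (1+0.05)^−2] / 0.05 = 27519.27438
Perpetuity value at year 2: 2,570.00 / 0.05 = 51400.00000
PV of perpetuity: 51400.00000 / (1+0.05)^2 = 46621.31519
Total PV = 27519.27438 + 46621.31519 = 74140.58957

74140.59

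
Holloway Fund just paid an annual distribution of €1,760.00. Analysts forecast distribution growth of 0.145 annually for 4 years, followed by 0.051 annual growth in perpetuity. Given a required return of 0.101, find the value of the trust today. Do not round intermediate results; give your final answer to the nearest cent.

€51045.14

D_1 = 2015.20000
D_2 = 2307.40400
D_3 = 2641.97758
D_4 = 3025.06433
Terminal value at year 4: TV = D_4×(1+g_2)/(r−g_2) = 3179.34261/0.05 = 63586.85220
P_0 = D_1/(1+r)^1 + D_2/(1+r)^2 + D_3/(1+r)^3 + D_4/(1+r)^4 + TV/(1+r)^4
    = 1830.33606 + 1903.48300 + 1979.55317 + 2058.66338 + 43273.10419 = 51045.13979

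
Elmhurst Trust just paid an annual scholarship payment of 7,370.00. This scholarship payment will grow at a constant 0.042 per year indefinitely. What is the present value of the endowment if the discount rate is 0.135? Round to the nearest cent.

D₁ = D₀ × (1 + g) = 7,370.00 × 1.042 = 7,679.5400
Growing perpetuity: P = D₁ / (r − g) = 7,679.5400 / (0.135 − 0.042) = 82,575.70

82575.70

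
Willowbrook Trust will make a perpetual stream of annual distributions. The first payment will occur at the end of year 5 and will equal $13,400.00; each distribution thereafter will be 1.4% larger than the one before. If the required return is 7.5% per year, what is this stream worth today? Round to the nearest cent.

Value at end of year 4: C₁ / (r − g) = $13,400.00 / (0.075 − 0.014) = $219,672.1311
Discount to today: PV = $219,672.1311 / (1 + 0.075)^4 = $219,672.1311 / 1.335469 = $164,490.61

$164490.61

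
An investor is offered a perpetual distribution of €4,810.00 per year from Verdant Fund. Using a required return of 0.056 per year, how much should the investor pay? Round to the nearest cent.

Level perpetuity: PV = C / r = €4,810.00 / 0.056 = €85,892.86

€85892.86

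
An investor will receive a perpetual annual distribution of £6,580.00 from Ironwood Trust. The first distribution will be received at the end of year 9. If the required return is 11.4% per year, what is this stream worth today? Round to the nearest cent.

Value at end of year 8: C / r = £6,580.00 / 0.114 = £57,719.2982
Discount to today: PV = £57,719.2982 / (1 + 0.114)^8 = £57,719.2982 / 2.371819 = £24,335.46

£24335.46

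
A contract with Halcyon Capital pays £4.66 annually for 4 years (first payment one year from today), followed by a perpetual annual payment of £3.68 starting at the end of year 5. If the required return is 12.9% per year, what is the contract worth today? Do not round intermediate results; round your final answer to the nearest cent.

£31.45

PV of 4-year annuity: £4.66 × [1 − (1+0.129)^−4] / 0.129 = 13.88989
Perpetuity value at year 4: £3.68 / 0.129 = 28.52713
PV of perpetuity: 28.52713 / (1+0.129)^4 = 17.55829
Total PV = 13.88989 + 17.55829 = 31.44818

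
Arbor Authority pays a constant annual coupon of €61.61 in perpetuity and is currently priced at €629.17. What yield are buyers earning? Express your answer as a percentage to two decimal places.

P = C/r ⇒ r = C/P = €61.61/€629.17 = 0.097923

9.79%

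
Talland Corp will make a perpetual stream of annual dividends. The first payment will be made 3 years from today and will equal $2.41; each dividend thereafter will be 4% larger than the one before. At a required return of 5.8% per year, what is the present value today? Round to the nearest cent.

Value at end of year 2: C₁ / (r − g) = $2.41 / (0.058 − 0.04) = $133.8889
Discount to today: PV = $133.8889 / (1 + 0.058)^2 = $133.8889 / 1.119364 = $119.61

$119.61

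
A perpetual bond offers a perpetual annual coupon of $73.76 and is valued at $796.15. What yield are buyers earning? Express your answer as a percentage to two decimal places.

P = C/r ⇒ r = C/P = $73.76/$796.15 = 0.092646

9.26%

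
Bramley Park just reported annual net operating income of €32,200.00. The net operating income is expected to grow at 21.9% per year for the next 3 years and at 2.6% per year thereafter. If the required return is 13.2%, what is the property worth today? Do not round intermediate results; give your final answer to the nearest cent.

€501420.56

D_1 = 39251.80000
D_2 = 47847.94420
D_3 = 58326.64398
Terminal value at year 3: TV = D_3×(1+g_2)/(r−g_2) = 59843.13672/0.106 = 564557.89362
P_0 = D_1/(1+r)^1 + D_2/(1+r)^2 + D_3/(1+r)^3 + TV/(1+r)^3
    = 34674.73498 + 37339.66603 + 40209.41068 + 389196.74864 = 501420.56033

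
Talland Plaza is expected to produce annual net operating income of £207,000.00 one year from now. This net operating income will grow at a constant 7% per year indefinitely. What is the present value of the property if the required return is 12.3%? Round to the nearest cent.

Growing perpetuity: P = D₁ / (r − g) = £207,000.0000 / (0.123 − 0.07) = £3,905,660.38

£3905660.38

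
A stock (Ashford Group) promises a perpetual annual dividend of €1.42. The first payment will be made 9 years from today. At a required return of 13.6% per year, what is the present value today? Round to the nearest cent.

Value at end of year 8: C / r = €1.42 / 0.136 = €10.4412
Discount to today: PV = €10.4412 / (1 + 0.136)^8 = €10.4412 / 2.773490 = €3.76

€3.76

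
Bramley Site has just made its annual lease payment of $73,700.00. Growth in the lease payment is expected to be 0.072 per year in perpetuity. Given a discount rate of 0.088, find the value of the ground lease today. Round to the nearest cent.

D₁ = D₀ × (1 + g) = $73,700.00 × 1.072 = $79,006.4000
Growing perpetuity: P = D₁ / (r − g) = $79,006.4000 / (0.088 − 0.072) = $4,937,900.00

$4937900.00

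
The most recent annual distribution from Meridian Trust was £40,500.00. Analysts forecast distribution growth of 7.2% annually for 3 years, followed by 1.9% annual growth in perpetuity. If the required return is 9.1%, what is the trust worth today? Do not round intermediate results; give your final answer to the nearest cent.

£661076.47

D_1 = 43416.00000
D_2 = 46541.95200
D_3 = 49892.97254
Terminal value at year 3: TV = D_3×(1+g_2)/(r−g_2) = 50840.93902/0.072 = 706124.15309
P_0 = D_1/(1+r)^1 + D_2/(1+r)^2 + D_3/(1+r)^3 + TV/(1+r)^3
    = 39794.68378 + 39101.65079 + 38420.68712 + 543759.44682 = 661076.46850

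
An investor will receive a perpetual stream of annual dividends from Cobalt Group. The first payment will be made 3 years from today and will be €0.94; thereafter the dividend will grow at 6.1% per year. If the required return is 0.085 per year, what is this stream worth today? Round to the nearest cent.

€33.27

Value at end of year 2: C₁ / (r − g) = €0.94 / (0.085 − 0.061) = €39.1667
Discount to today: PV = €39.1667 / (1 + 0.085)^2 = €39.1667 / 1.177225 = €33.27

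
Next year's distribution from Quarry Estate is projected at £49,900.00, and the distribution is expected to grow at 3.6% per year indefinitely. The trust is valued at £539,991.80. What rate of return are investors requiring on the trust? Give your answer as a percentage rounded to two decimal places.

12.84%

P = D₁/(r − g) ⇒ r = D₁/P + g = £49,900.0000/£539,991.80 + 0.036 = 0.092409 + 0.036 = 0.128409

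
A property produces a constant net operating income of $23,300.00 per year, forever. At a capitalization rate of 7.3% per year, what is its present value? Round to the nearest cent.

Level perpetuity: PV = C / r = $23,300.00 / 0.073 = $319,178.08

$319178.08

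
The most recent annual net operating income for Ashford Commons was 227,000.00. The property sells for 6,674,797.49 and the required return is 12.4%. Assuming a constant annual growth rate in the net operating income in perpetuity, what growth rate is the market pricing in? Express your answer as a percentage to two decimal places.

8.70%

P = D₀(1+g)/(r−g) ⇒ P(r−g) = D₀(1+g) ⇒ g(P+D₀) = P·r − D₀
g = (P·r − D₀)/(P + D₀) = (6,674,797.49×0.124 − 227,000.00) / (6,674,797.49 + 227,000.00) = 0.087032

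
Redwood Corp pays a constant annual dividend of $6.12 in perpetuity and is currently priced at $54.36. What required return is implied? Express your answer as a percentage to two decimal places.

11.26%

P = C/r ⇒ r = C/P = $6.12/$54.36 = 0.112583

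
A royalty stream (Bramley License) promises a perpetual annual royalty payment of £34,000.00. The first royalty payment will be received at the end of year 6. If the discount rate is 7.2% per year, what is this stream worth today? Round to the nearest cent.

£333558.87

Value at end of year 5: C / r = £34,000.00 / 0.072 = £472,222.2222
Discount to today: PV = £472,222.2222 / (1 + 0.072)^5 = £472,222.2222 / 1.415709 = £333,558.87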